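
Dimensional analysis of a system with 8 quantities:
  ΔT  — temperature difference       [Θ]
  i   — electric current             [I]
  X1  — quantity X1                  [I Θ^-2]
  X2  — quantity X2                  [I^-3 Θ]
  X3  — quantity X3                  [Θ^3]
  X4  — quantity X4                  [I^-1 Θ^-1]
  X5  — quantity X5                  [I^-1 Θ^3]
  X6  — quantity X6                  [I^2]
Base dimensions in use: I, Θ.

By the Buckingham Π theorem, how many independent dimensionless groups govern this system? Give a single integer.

Exponent matrix [I,Θ] × [ΔT,i,X1,X2,X3,X4,X5,X6]:
  I: [ 0  1  1 -3  0 -1 -1  2]
  Θ: [ 1  0 -2  1  3 -1  3  0]
RREF → pivots at {ΔT,i} ⇒ r = 2
Π count = n − r = 8 − 2 = 6

6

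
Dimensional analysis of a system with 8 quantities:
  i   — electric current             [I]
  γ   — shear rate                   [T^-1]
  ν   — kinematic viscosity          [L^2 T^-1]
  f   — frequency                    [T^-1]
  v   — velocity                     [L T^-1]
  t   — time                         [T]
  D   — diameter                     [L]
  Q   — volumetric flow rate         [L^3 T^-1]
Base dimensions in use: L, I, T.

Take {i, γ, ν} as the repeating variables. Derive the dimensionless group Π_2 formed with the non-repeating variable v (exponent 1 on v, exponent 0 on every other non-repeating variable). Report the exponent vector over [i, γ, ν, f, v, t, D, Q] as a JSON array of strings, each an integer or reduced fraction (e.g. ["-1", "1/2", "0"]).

["0", "-1/2", "-1/2", "0", "1", "0", "0", "0"]

Write exponents as rows L,I,T / cols i,γ,ν,f,v,t,D,Q:
  L: [ 0  0  2  0  1  0  1  3]
  I: [ 1  0  0  0  0  0  0  0]
  T: [ 0 -1 -1 -1 -1  1  0 -1]
Row reduction gives pivot columns i,γ,ν; rank = 3
Pivot set = {i,γ,ν}, free = {f,v,t,D,Q}
RREF:
  r0: [   1    0    0    0    0    0    0    0]
  r1: [   0    1    0    1  1/2   -1 -1/2 -1/2]
  r2: [   0    0    1    0  1/2    0  1/2  3/2]
Fix exponent of v at 1, f at 0, t at 0, D at 0, Q at 0; solve each RREF row for its pivot's exponent:
  r0: exp(i) + (0)·1 = 0 ⇒ exp(i) = 0
  r1: exp(γ) + (1/2)·1 = 0 ⇒ exp(γ) = -1/2
  r2: exp(ν) + (1/2)·1 = 0 ⇒ exp(ν) = -1/2
Π_2 = γ^(-1/2) · ν^(-1/2) · v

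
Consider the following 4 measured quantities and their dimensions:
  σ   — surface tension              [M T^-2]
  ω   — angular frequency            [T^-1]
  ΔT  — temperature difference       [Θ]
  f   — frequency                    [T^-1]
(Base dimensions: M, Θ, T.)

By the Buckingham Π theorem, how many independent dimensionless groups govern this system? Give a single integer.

1

Write exponents as rows M,Θ,T / cols σ,ω,ΔT,f:
  M: [ 1  0  0  0]
  Θ: [ 0  0  1  0]
  T: [-2 -1  0 -1]
Echelon form has 3 nonzero rows (pivots: σ,ω,ΔT)
Π count = n − r = 4 − 3 = 1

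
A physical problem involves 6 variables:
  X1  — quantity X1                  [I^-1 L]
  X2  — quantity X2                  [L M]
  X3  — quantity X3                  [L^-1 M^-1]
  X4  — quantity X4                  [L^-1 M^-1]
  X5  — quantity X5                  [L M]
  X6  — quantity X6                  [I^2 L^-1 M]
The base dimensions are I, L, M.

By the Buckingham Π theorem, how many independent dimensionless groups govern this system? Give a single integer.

4

Write exponents as rows I,L,M / cols X1,X2,X3,X4,X5,X6:
  I: [-1  0  0  0  0  2]
  L: [ 1  1 -1 -1  1 -1]
  M: [ 0  1 -1 -1  1  1]
RREF → pivots at {X1,X2} ⇒ r = 2
Π count = n − r = 6 − 2 = 4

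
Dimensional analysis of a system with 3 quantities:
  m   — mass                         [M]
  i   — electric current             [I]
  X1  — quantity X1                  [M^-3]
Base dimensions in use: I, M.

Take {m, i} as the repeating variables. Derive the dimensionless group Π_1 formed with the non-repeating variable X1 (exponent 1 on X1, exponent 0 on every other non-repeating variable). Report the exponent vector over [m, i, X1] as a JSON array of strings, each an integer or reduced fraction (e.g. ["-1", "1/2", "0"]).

["3", "0", "1"]

Write exponents as rows I,M / cols m,i,X1:
  I: [ 0  1  0]
  M: [ 1  0 -3]
Echelon form has 2 nonzero rows (pivots: m,i)
Pivot set = {m,i}, free = {X1}
RREF:
  r0: [   1    0   -3]
  r1: [   0    1    0]
Fix exponent of X1 at 1; solve each RREF row for its pivot's exponent:
  r0: exp(m) + (-3)·1 = 0 ⇒ exp(m) = 3
  r1: exp(i) + (0)·1 = 0 ⇒ exp(i) = 0
Π_1 = m^3 · X1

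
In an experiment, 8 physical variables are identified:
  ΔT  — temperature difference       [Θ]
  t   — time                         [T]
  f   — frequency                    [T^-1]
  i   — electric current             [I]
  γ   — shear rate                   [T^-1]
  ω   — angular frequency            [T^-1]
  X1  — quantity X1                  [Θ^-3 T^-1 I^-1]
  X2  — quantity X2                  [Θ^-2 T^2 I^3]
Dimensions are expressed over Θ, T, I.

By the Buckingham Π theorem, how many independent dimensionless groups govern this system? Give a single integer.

Dimensional matrix (Θ×T×I by ΔT×t×f×i×γ×ω×X1×X2):
  Θ: [ 1  0  0  0  0  0 -3 -2]
  T: [ 0  1 -1  0 -1 -1 -1  2]
  I: [ 0  0  0  1  0  0 -1  3]
Echelon form has 3 nonzero rows (pivots: ΔT,t,i)
n=8, r=3 ⇒ 5 dimensionless groups

5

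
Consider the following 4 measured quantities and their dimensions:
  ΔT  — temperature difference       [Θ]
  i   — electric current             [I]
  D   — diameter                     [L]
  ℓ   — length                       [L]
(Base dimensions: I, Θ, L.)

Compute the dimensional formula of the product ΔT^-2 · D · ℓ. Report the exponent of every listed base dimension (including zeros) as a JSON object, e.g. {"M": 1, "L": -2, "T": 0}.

{"I": 0, "Θ": -2, "L": 2}

Exponent matrix [I,Θ,L] × [ΔT,i,D,ℓ]:
  I: [ 0  1  0  0]
  Θ: [ 1  0  0  0]
  L: [ 0  0  1  1]
  [I]: (-2)·0+(1)·0+(1)·0 = 0
  [Θ]: (-2)·1+(1)·0+(1)·0 = -2
  [L]: (-2)·0+(1)·1+(1)·1 = 2
⇒ Θ^-2 L^2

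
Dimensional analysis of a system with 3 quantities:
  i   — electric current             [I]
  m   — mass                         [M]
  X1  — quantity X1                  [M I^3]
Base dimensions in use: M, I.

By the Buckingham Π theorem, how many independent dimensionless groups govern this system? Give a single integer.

1

Dimensional matrix (M×I by i×m×X1):
  M: [ 0  1  1]
  I: [ 1  0  3]
RREF → pivots at {i,m} ⇒ r = 2
n=3, r=2 ⇒ 1 dimensionless group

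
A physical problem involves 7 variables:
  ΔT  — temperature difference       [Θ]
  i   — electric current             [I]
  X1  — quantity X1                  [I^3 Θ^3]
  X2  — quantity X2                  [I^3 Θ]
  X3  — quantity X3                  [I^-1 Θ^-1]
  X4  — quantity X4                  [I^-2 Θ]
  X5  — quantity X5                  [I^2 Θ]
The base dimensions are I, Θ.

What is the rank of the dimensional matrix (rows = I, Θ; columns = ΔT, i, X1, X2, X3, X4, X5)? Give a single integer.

2

Write exponents as rows I,Θ / cols ΔT,i,X1,X2,X3,X4,X5:
  I: [ 0  1  3  3 -1 -2  2]
  Θ: [ 1  0  3  1 -1  1  1]
Row reduction gives pivot columns ΔT,i; rank = 2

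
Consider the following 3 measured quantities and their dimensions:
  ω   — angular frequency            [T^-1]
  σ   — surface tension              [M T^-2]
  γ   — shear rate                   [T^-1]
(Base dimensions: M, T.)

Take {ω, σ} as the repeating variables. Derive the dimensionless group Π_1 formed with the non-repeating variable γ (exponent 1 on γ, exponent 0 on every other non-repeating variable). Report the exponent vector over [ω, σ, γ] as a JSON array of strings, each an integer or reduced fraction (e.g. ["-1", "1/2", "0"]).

["-1", "0", "1"]

Exponent matrix [M,T] × [ω,σ,γ]:
  M: [ 0  1  0]
  T: [-1 -2 -1]
RREF → pivots at {ω,σ} ⇒ r = 2
Repeat: ω,σ; free: γ
RREF:
  r0: [   1    0    1]
  r1: [   0    1    0]
Fix exponent of γ at 1; solve each RREF row for its pivot's exponent:
  r0: exp(ω) + (1)·1 = 0 ⇒ exp(ω) = -1
  r1: exp(σ) + (0)·1 = 0 ⇒ exp(σ) = 0
Π_1 = ω^-1 · γ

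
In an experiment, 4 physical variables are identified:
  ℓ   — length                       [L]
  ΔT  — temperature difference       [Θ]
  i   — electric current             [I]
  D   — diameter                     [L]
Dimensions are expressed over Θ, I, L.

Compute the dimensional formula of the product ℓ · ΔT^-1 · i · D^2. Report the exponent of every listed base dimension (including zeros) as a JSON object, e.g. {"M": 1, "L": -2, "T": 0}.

Dimensional matrix (Θ×I×L by ℓ×ΔT×i×D):
  Θ: [ 0  1  0  0]
  I: [ 0  0  1  0]
  L: [ 1  0  0  1]
  [Θ]: (1)·0+(-1)·1+(1)·0+(2)·0 = -1
  [I]: (1)·0+(-1)·0+(1)·1+(2)·0 = 1
  [L]: (1)·1+(-1)·0+(1)·0+(2)·1 = 3
⇒ Θ^-1 I L^3

{"Θ": -1, "I": 1, "L": 3}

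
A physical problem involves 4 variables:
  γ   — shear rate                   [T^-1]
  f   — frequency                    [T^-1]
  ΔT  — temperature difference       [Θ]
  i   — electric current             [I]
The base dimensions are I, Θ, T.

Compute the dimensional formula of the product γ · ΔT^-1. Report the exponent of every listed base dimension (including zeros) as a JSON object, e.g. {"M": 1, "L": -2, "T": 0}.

{"I": 0, "Θ": -1, "T": -1}

Exponent matrix [I,Θ,T] × [γ,f,ΔT,i]:
  I: [ 0  0  0  1]
  Θ: [ 0  0  1  0]
  T: [-1 -1  0  0]
  [I]: (1)·0+(-1)·0 = 0
  [Θ]: (1)·0+(-1)·1 = -1
  [T]: (1)·-1+(-1)·0 = -1
⇒ Θ^-1 T^-1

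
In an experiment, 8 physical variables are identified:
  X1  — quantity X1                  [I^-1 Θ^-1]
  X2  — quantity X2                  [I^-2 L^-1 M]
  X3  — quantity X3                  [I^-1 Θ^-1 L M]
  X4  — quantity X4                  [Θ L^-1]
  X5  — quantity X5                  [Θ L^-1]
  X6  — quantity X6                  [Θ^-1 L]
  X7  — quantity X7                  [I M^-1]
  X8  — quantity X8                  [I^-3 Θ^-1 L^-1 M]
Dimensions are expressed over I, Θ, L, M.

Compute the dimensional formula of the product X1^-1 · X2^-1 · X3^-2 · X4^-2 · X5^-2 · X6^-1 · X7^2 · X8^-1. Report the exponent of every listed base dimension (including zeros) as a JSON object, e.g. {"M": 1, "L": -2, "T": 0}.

{"I": 10, "Θ": 1, "L": 3, "M": -6}

Exponent matrix [I,Θ,L,M] × [X1,X2,X3,X4,X5,X6,X7,X8]:
  I: [-1 -2 -1  0  0  0  1 -3]
  Θ: [-1  0 -1  1  1 -1  0 -1]
  L: [ 0 -1  1 -1 -1  1  0 -1]
  M: [ 0  1  1  0  0  0 -1  1]
  [I]: (-1)·-1+(-1)·-2+(-2)·-1+(-2)·0+(-2)·0+(-1)·0+(2)·1+(-1)·-3 = 10
  [Θ]: (-1)·-1+(-1)·0+(-2)·-1+(-2)·1+(-2)·1+(-1)·-1+(2)·0+(-1)·-1 = 1
  [L]: (-1)·0+(-1)·-1+(-2)·1+(-2)·-1+(-2)·-1+(-1)·1+(2)·0+(-1)·-1 = 3
  [M]: (-1)·0+(-1)·1+(-2)·1+(-2)·0+(-2)·0+(-1)·0+(2)·-1+(-1)·1 = -6
⇒ I^10 Θ L^3 M^-6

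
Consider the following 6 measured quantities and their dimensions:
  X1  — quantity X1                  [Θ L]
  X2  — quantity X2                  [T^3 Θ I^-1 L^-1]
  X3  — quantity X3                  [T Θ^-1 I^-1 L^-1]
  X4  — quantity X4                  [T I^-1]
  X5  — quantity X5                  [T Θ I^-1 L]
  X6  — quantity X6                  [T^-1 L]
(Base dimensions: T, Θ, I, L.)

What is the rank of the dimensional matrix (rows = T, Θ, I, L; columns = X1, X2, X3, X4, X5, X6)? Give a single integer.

Write exponents as rows T,Θ,I,L / cols X1,X2,X3,X4,X5,X6:
  T: [ 0  3  1  1  1 -1]
  Θ: [ 1  1 -1  0  1  0]
  I: [ 0 -1 -1 -1 -1  0]
  L: [ 1 -1 -1  0  1  1]
Row reduction gives pivot columns X1,X2,X3; rank = 3

3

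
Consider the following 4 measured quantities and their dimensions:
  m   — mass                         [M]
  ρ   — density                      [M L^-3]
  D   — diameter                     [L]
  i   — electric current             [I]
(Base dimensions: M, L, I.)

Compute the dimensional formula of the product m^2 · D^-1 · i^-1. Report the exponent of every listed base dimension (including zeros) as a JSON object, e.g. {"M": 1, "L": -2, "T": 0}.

Exponent matrix [M,L,I] × [m,ρ,D,i]:
  M: [ 1  1  0  0]
  L: [ 0 -3  1  0]
  I: [ 0  0  0  1]
  [M]: (2)·1+(-1)·0+(-1)·0 = 2
  [L]: (2)·0+(-1)·1+(-1)·0 = -1
  [I]: (2)·0+(-1)·0+(-1)·1 = -1
⇒ M^2 L^-1 I^-1

{"M": 2, "L": -1, "I": -1}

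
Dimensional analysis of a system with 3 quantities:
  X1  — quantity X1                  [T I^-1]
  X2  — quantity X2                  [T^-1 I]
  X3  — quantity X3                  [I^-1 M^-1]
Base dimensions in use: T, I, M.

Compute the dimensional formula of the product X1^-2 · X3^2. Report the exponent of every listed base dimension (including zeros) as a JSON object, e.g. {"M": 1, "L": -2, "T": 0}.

Dimensional matrix (T×I×M by X1×X2×X3):
  T: [ 1 -1  0]
  I: [-1  1 -1]
  M: [ 0  0 -1]
  [T]: (-2)·1+(2)·0 = -2
  [I]: (-2)·-1+(2)·-1 = 0
  [M]: (-2)·0+(2)·-1 = -2
⇒ T^-2 M^-2

{"T": -2, "I": 0, "M": -2}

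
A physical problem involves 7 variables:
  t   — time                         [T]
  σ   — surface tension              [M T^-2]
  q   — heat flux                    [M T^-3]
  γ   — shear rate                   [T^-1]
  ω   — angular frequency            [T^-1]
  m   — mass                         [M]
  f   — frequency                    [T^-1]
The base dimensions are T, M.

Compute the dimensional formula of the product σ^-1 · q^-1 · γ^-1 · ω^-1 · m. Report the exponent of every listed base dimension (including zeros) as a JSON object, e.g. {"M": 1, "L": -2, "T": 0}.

Write exponents as rows T,M / cols t,σ,q,γ,ω,m,f:
  T: [ 1 -2 -3 -1 -1  0 -1]
  M: [ 0  1  1  0  0  1  0]
  [T]: (-1)·-2+(-1)·-3+(-1)·-1+(-1)·-1+(1)·0 = 7
  [M]: (-1)·1+(-1)·1+(-1)·0+(-1)·0+(1)·1 = -1
⇒ T^7 M^-1

{"T": 7, "M": -1}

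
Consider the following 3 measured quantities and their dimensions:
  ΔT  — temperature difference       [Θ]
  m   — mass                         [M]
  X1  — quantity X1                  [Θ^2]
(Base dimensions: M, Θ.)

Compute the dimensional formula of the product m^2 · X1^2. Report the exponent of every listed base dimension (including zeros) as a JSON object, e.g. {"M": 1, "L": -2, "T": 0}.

{"M": 2, "Θ": 4}

Exponent matrix [M,Θ] × [ΔT,m,X1]:
  M: [ 0  1  0]
  Θ: [ 1  0  2]
  [M]: (2)·1+(2)·0 = 2
  [Θ]: (2)·0+(2)·2 = 4
⇒ M^2 Θ^4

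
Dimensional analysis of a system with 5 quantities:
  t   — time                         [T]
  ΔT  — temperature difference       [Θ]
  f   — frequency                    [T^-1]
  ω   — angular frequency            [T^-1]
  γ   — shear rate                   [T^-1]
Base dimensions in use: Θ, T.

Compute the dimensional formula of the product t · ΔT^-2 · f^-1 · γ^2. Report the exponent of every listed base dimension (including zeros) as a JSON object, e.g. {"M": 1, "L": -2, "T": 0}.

Dimensional matrix (Θ×T by t×ΔT×f×ω×γ):
  Θ: [ 0  1  0  0  0]
  T: [ 1  0 -1 -1 -1]
  [Θ]: (1)·0+(-2)·1+(-1)·0+(2)·0 = -2
  [T]: (1)·1+(-2)·0+(-1)·-1+(2)·-1 = 0
⇒ Θ^-2

{"Θ": -2, "T": 0}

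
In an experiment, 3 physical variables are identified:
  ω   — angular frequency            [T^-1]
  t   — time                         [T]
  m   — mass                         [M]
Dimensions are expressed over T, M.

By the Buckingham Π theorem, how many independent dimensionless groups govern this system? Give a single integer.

Dimensional matrix (T×M by ω×t×m):
  T: [-1  1  0]
  M: [ 0  0  1]
Echelon form has 2 nonzero rows (pivots: ω,m)
Π count = n − r = 3 − 2 = 1

1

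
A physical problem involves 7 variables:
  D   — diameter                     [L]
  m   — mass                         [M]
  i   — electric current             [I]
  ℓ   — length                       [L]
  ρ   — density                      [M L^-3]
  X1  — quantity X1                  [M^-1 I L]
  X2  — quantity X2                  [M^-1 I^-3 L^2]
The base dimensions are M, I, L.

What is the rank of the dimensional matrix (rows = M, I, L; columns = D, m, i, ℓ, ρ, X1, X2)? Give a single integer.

Dimensional matrix (M×I×L by D×m×i×ℓ×ρ×X1×X2):
  M: [ 0  1  0  0  1 -1 -1]
  I: [ 0  0  1  0  0  1 -3]
  L: [ 1  0  0  1 -3  1  2]
Row reduction gives pivot columns D,m,i; rank = 3

3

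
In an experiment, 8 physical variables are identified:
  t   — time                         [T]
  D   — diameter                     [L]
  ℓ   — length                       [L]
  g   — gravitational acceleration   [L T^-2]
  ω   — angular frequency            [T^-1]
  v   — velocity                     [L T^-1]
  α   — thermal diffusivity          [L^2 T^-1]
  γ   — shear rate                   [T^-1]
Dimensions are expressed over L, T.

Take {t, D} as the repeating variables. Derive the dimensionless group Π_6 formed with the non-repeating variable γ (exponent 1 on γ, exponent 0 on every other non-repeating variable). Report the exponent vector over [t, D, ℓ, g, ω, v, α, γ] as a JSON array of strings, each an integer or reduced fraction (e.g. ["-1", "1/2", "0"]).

["1", "0", "0", "0", "0", "0", "0", "1"]

Dimensional matrix (L×T by t×D×ℓ×g×ω×v×α×γ):
  L: [ 0  1  1  1  0  1  2  0]
  T: [ 1  0  0 -2 -1 -1 -1 -1]
Echelon form has 2 nonzero rows (pivots: t,D)
Pivot set = {t,D}, free = {ℓ,g,ω,v,α,γ}
RREF:
  r0: [   1    0    0   -2   -1   -1   -1   -1]
  r1: [   0    1    1    1    0    1    2    0]
Fix exponent of γ at 1, ℓ at 0, g at 0, ω at 0, v at 0, α at 0; solve each RREF row for its pivot's exponent:
  r0: exp(t) + (-1)·1 = 0 ⇒ exp(t) = 1
  r1: exp(D) + (0)·1 = 0 ⇒ exp(D) = 0
Π_6 = t · γ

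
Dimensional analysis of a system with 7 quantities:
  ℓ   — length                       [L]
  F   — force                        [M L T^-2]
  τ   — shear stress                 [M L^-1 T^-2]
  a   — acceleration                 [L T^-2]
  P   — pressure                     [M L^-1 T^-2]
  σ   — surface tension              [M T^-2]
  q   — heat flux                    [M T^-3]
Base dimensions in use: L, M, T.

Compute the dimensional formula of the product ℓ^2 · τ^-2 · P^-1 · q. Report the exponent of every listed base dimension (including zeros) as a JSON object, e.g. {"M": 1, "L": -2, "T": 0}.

Write exponents as rows L,M,T / cols ℓ,F,τ,a,P,σ,q:
  L: [ 1  1 -1  1 -1  0  0]
  M: [ 0  1  1  0  1  1  1]
  T: [ 0 -2 -2 -2 -2 -2 -3]
  [L]: (2)·1+(-2)·-1+(-1)·-1+(1)·0 = 5
  [M]: (2)·0+(-2)·1+(-1)·1+(1)·1 = -2
  [T]: (2)·0+(-2)·-2+(-1)·-2+(1)·-3 = 3
⇒ L^5 M^-2 T^3

{"L": 5, "M": -2, "T": 3}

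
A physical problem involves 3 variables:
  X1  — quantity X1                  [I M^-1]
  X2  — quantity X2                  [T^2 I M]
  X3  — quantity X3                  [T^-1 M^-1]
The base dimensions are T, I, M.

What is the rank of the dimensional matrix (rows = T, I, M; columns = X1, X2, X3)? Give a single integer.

2

Dimensional matrix (T×I×M by X1×X2×X3):
  T: [ 0  2 -1]
  I: [ 1  1  0]
  M: [-1  1 -1]
Echelon form has 2 nonzero rows (pivots: X1,X2)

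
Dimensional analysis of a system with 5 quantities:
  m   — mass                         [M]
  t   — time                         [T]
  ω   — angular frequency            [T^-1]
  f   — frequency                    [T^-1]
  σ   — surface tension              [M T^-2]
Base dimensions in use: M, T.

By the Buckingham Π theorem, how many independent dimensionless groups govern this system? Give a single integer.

3

Write exponents as rows M,T / cols m,t,ω,f,σ:
  M: [ 1  0  0  0  1]
  T: [ 0  1 -1 -1 -2]
RREF → pivots at {m,t} ⇒ r = 2
Π count = n − r = 5 − 2 = 3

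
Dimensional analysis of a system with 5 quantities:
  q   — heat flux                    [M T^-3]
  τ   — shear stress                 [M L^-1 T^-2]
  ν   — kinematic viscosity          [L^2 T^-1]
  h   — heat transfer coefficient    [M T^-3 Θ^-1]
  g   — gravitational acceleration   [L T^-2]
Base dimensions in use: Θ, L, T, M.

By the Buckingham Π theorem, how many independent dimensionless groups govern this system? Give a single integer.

Dimensional matrix (Θ×L×T×M by q×τ×ν×h×g):
  Θ: [ 0  0  0 -1  0]
  L: [ 0 -1  2  0  1]
  T: [-3 -2 -1 -3 -2]
  M: [ 1  1  0  1  0]
Row reduction gives pivot columns q,τ,ν,h; rank = 4
5 vars − rank 4 = 1 Π group

1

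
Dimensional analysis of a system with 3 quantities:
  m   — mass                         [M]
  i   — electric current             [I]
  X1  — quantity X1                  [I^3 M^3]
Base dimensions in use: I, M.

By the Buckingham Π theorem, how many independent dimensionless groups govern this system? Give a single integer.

Write exponents as rows I,M / cols m,i,X1:
  I: [ 0  1  3]
  M: [ 1  0  3]
Row reduction gives pivot columns m,i; rank = 2
3 vars − rank 2 = 1 Π group

1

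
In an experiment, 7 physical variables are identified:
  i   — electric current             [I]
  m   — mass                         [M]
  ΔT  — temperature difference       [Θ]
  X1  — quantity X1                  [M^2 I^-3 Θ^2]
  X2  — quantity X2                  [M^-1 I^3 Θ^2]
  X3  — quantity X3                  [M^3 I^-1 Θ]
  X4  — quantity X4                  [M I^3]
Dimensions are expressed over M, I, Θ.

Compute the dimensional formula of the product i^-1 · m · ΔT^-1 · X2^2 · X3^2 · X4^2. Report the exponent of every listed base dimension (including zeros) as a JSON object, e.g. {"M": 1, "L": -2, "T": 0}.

{"M": 7, "I": 9, "Θ": 5}

Exponent matrix [M,I,Θ] × [i,m,ΔT,X1,X2,X3,X4]:
  M: [ 0  1  0  2 -1  3  1]
  I: [ 1  0  0 -3  3 -1  3]
  Θ: [ 0  0  1  2  2  1  0]
  [M]: (-1)·0+(1)·1+(-1)·0+(2)·-1+(2)·3+(2)·1 = 7
  [I]: (-1)·1+(1)·0+(-1)·0+(2)·3+(2)·-1+(2)·3 = 9
  [Θ]: (-1)·0+(1)·0+(-1)·1+(2)·2+(2)·1+(2)·0 = 5
⇒ M^7 I^9 Θ^5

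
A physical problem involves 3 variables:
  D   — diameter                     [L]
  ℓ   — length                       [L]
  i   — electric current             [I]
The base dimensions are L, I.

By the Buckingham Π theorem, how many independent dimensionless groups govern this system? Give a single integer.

Dimensional matrix (L×I by D×ℓ×i):
  L: [ 1  1  0]
  I: [ 0  0  1]
Echelon form has 2 nonzero rows (pivots: D,i)
n=3, r=2 ⇒ 1 dimensionless group

1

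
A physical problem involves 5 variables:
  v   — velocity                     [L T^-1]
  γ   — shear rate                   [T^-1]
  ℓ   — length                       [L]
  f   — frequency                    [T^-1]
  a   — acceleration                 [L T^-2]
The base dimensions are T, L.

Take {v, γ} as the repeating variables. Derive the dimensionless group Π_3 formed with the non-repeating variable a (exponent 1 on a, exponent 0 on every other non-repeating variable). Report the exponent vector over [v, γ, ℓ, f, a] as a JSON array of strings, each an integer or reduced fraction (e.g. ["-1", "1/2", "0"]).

Exponent matrix [T,L] × [v,γ,ℓ,f,a]:
  T: [-1 -1  0 -1 -2]
  L: [ 1  0  1  0  1]
Echelon form has 2 nonzero rows (pivots: v,γ)
Pivot set = {v,γ}, free = {ℓ,f,a}
RREF:
  r0: [   1    0    1    0    1]
  r1: [   0    1   -1    1    1]
Fix exponent of a at 1, ℓ at 0, f at 0; solve each RREF row for its pivot's exponent:
  r0: exp(v) + (1)·1 = 0 ⇒ exp(v) = -1
  r1: exp(γ) + (1)·1 = 0 ⇒ exp(γ) = -1
Π_3 = v^-1 · γ^-1 · a

["-1", "-1", "0", "0", "1"]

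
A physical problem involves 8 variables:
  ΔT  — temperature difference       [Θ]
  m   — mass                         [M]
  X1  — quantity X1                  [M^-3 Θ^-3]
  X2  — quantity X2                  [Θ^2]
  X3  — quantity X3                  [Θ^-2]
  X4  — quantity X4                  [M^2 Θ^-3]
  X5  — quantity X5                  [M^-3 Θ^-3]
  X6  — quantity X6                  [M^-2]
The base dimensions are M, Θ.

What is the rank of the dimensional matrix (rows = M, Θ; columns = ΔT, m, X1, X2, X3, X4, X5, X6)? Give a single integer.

2

Exponent matrix [M,Θ] × [ΔT,m,X1,X2,X3,X4,X5,X6]:
  M: [ 0  1 -3  0  0  2 -3 -2]
  Θ: [ 1  0 -3  2 -2 -3 -3  0]
RREF → pivots at {ΔT,m} ⇒ r = 2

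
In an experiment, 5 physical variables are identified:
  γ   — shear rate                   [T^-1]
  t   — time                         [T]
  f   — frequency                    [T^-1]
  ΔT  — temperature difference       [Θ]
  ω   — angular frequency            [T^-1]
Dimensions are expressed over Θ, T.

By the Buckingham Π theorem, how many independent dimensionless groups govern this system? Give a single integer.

3

Dimensional matrix (Θ×T by γ×t×f×ΔT×ω):
  Θ: [ 0  0  0  1  0]
  T: [-1  1 -1  0 -1]
Row reduction gives pivot columns γ,ΔT; rank = 2
5 vars − rank 2 = 3 Π groups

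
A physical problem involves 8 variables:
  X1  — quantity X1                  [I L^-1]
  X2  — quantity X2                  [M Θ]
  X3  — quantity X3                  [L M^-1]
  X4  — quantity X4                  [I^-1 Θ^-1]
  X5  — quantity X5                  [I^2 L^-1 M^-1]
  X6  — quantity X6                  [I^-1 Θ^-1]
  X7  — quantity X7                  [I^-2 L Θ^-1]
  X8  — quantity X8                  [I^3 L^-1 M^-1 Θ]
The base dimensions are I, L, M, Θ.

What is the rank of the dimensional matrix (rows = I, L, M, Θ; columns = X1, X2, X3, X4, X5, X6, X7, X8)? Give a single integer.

3

Exponent matrix [I,L,M,Θ] × [X1,X2,X3,X4,X5,X6,X7,X8]:
  I: [ 1  0  0 -1  2 -1 -2  3]
  L: [-1  0  1  0 -1  0  1 -1]
  M: [ 0  1 -1  0 -1  0  0 -1]
  Θ: [ 0  1  0 -1  0 -1 -1  1]
Echelon form has 3 nonzero rows (pivots: X1,X2,X3)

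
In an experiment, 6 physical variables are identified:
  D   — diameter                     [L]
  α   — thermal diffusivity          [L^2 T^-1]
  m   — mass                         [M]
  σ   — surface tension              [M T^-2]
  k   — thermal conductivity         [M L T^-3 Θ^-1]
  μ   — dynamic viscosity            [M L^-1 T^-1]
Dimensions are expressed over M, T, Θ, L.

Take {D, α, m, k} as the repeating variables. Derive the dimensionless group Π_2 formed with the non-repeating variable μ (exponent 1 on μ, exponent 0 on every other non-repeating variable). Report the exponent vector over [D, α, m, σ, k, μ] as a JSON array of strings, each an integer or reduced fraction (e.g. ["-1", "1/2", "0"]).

["3", "-1", "-1", "0", "0", "1"]

Write exponents as rows M,T,Θ,L / cols D,α,m,σ,k,μ:
  M: [ 0  0  1  1  1  1]
  T: [ 0 -1  0 -2 -3 -1]
  Θ: [ 0  0  0  0 -1  0]
  L: [ 1  2  0  0  1 -1]
RREF → pivots at {D,α,m,k} ⇒ r = 4
Repeat: D,α,m,k; free: σ,μ
RREF:
  r0: [   1    0    0   -4    0   -3]
  r1: [   0    1    0    2    0    1]
  r2: [   0    0    1    1    0    1]
  r3: [   0    0    0    0    1    0]
Fix exponent of μ at 1, σ at 0; solve each RREF row for its pivot's exponent:
  r0: exp(D) + (-3)·1 = 0 ⇒ exp(D) = 3
  r1: exp(α) + (1)·1 = 0 ⇒ exp(α) = -1
  r2: exp(m) + (1)·1 = 0 ⇒ exp(m) = -1
  r3: exp(k) + (0)·1 = 0 ⇒ exp(k) = 0
Π_2 = D^3 · α^-1 · m^-1 · μ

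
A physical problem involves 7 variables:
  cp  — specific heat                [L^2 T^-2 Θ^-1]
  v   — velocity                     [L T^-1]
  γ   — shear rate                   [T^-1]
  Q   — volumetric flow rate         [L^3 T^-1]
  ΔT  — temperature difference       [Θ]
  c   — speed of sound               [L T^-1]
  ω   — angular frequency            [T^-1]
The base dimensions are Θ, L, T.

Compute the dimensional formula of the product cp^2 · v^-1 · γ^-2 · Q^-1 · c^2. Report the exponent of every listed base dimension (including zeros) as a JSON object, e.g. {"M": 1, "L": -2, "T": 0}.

Exponent matrix [Θ,L,T] × [cp,v,γ,Q,ΔT,c,ω]:
  Θ: [-1  0  0  0  1  0  0]
  L: [ 2  1  0  3  0  1  0]
  T: [-2 -1 -1 -1  0 -1 -1]
  [Θ]: (2)·-1+(-1)·0+(-2)·0+(-1)·0+(2)·0 = -2
  [L]: (2)·2+(-1)·1+(-2)·0+(-1)·3+(2)·1 = 2
  [T]: (2)·-2+(-1)·-1+(-2)·-1+(-1)·-1+(2)·-1 = -2
⇒ Θ^-2 L^2 T^-2

{"Θ": -2, "L": 2, "T": -2}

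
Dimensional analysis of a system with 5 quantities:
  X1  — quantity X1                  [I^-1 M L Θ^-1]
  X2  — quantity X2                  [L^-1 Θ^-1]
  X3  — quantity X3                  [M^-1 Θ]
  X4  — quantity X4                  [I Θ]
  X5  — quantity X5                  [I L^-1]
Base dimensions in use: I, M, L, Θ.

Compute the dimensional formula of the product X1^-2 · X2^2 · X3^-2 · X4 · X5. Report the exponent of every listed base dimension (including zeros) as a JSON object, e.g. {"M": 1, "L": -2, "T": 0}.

{"I": 4, "M": 0, "L": -5, "Θ": -1}

Exponent matrix [I,M,L,Θ] × [X1,X2,X3,X4,X5]:
  I: [-1  0  0  1  1]
  M: [ 1  0 -1  0  0]
  L: [ 1 -1  0  0 -1]
  Θ: [-1 -1  1  1  0]
  [I]: (-2)·-1+(2)·0+(-2)·0+(1)·1+(1)·1 = 4
  [M]: (-2)·1+(2)·0+(-2)·-1+(1)·0+(1)·0 = 0
  [L]: (-2)·1+(2)·-1+(-2)·0+(1)·0+(1)·-1 = -5
  [Θ]: (-2)·-1+(2)·-1+(-2)·1+(1)·1+(1)·0 = -1
⇒ I^4 L^-5 Θ^-1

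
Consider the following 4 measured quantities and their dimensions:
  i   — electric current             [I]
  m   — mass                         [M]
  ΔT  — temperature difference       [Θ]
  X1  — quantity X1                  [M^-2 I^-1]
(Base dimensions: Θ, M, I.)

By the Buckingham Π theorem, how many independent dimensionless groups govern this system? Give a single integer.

1

Exponent matrix [Θ,M,I] × [i,m,ΔT,X1]:
  Θ: [ 0  0  1  0]
  M: [ 0  1  0 -2]
  I: [ 1  0  0 -1]
RREF → pivots at {i,m,ΔT} ⇒ r = 3
4 vars − rank 3 = 1 Π group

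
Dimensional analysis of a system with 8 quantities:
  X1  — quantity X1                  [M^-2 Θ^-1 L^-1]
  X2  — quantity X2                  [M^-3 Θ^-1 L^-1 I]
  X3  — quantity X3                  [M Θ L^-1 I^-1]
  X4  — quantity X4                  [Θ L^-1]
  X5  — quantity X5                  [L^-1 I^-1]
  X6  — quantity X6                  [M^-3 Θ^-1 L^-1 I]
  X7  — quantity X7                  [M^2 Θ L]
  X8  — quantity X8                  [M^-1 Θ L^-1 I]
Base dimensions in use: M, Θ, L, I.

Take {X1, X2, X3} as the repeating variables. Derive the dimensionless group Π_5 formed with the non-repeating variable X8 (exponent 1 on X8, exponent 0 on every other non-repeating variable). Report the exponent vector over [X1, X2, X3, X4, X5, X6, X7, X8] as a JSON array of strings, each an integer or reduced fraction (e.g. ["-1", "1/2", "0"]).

["2", "-2", "-1", "0", "0", "0", "0", "1"]

Dimensional matrix (M×Θ×L×I by X1×X2×X3×X4×X5×X6×X7×X8):
  M: [-2 -3  1  0  0 -3  2 -1]
  Θ: [-1 -1  1  1  0 -1  1  1]
  L: [-1 -1 -1 -1 -1 -1  1 -1]
  I: [ 0  1 -1  0 -1  1  0  1]
RREF → pivots at {X1,X2,X3} ⇒ r = 3
Pivot set = {X1,X2,X3}, free = {X4,X5,X6,X7,X8}
RREF:
  r0: [   1    0    0   -1    1    0   -1   -2]
  r1: [   0    1    0    1 -1/2    1    0    2]
  r2: [   0    0    1    1  1/2    0    0    1]
  r3: [   0    0    0    0    0    0    0    0]
Fix exponent of X8 at 1, X4 at 0, X5 at 0, X6 at 0, X7 at 0; solve each RREF row for its pivot's exponent:
  r0: exp(X1) + (-2)·1 = 0 ⇒ exp(X1) = 2
  r1: exp(X2) + (2)·1 = 0 ⇒ exp(X2) = -2
  r2: exp(X3) + (1)·1 = 0 ⇒ exp(X3) = -1
Π_5 = X1^2 · X2^-2 · X3^-1 · X8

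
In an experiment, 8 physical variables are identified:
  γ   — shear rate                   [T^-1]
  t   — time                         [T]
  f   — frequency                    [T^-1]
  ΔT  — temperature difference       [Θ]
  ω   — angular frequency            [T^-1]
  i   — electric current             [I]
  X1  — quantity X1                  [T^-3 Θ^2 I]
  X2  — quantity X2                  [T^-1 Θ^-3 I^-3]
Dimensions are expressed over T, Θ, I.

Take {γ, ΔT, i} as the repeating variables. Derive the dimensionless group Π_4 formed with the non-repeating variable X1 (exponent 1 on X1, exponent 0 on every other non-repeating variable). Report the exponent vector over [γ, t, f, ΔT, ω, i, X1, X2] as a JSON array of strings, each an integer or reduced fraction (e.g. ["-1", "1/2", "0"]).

["-3", "0", "0", "-2", "0", "-1", "1", "0"]

Write exponents as rows T,Θ,I / cols γ,t,f,ΔT,ω,i,X1,X2:
  T: [-1  1 -1  0 -1  0 -3 -1]
  Θ: [ 0  0  0  1  0  0  2 -3]
  I: [ 0  0  0  0  0  1  1 -3]
Echelon form has 3 nonzero rows (pivots: γ,ΔT,i)
Pivot set = {γ,ΔT,i}, free = {t,f,ω,X1,X2}
RREF:
  r0: [   1   -1    1    0    1    0    3    1]
  r1: [   0    0    0    1    0    0    2   -3]
  r2: [   0    0    0    0    0    1    1   -3]
Fix exponent of X1 at 1, t at 0, f at 0, ω at 0, X2 at 0; solve each RREF row for its pivot's exponent:
  r0: exp(γ) + (3)·1 = 0 ⇒ exp(γ) = -3
  r1: exp(ΔT) + (2)·1 = 0 ⇒ exp(ΔT) = -2
  r2: exp(i) + (1)·1 = 0 ⇒ exp(i) = -1
Π_4 = γ^-3 · ΔT^-2 · i^-1 · X1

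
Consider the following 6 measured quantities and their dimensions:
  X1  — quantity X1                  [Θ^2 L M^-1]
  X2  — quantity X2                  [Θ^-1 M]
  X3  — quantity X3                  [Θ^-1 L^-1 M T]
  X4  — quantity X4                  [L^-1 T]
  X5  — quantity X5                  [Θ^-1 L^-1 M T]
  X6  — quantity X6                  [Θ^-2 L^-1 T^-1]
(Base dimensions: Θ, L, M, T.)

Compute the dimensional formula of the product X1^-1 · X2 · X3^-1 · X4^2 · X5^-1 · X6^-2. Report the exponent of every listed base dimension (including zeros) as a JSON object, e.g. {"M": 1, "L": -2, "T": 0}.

Write exponents as rows Θ,L,M,T / cols X1,X2,X3,X4,X5,X6:
  Θ: [ 2 -1 -1  0 -1 -2]
  L: [ 1  0 -1 -1 -1 -1]
  M: [-1  1  1  0  1  0]
  T: [ 0  0  1  1  1 -1]
  [Θ]: (-1)·2+(1)·-1+(-1)·-1+(2)·0+(-1)·-1+(-2)·-2 = 3
  [L]: (-1)·1+(1)·0+(-1)·-1+(2)·-1+(-1)·-1+(-2)·-1 = 1
  [M]: (-1)·-1+(1)·1+(-1)·1+(2)·0+(-1)·1+(-2)·0 = 0
  [T]: (-1)·0+(1)·0+(-1)·1+(2)·1+(-1)·1+(-2)·-1 = 2
⇒ Θ^3 L T^2

{"Θ": 3, "L": 1, "M": 0, "T": 2}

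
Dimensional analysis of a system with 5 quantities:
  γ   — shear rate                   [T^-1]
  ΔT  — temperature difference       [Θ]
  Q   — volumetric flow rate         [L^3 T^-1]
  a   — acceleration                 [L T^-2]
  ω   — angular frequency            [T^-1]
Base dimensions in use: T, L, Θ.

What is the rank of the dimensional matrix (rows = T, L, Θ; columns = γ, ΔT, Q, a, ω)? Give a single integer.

Exponent matrix [T,L,Θ] × [γ,ΔT,Q,a,ω]:
  T: [-1  0 -1 -2 -1]
  L: [ 0  0  3  1  0]
  Θ: [ 0  1  0  0  0]
Row reduction gives pivot columns γ,ΔT,Q; rank = 3

3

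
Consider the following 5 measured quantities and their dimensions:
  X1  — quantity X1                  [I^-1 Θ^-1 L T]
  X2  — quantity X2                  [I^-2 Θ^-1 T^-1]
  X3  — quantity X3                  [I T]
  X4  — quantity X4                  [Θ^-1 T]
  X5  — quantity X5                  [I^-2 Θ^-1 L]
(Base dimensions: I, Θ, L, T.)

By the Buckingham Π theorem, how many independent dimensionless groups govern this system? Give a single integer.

Exponent matrix [I,Θ,L,T] × [X1,X2,X3,X4,X5]:
  I: [-1 -2  1  0 -2]
  Θ: [-1 -1  0 -1 -1]
  L: [ 1  0  0  0  1]
  T: [ 1 -1  1  1  0]
RREF → pivots at {X1,X2,X3} ⇒ r = 3
5 vars − rank 3 = 2 Π groups

2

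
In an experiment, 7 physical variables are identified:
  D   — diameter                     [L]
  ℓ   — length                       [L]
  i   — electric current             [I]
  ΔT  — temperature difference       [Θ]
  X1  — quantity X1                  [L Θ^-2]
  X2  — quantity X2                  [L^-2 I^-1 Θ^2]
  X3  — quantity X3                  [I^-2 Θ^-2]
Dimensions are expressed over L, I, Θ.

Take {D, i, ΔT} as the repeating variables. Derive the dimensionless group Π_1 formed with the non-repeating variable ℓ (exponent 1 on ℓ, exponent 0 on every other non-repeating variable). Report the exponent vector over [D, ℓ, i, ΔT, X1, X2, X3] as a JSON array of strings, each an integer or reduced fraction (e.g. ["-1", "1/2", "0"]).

Dimensional matrix (L×I×Θ by D×ℓ×i×ΔT×X1×X2×X3):
  L: [ 1  1  0  0  1 -2  0]
  I: [ 0  0  1  0  0 -1 -2]
  Θ: [ 0  0  0  1 -2  2 -2]
Echelon form has 3 nonzero rows (pivots: D,i,ΔT)
Pivot set = {D,i,ΔT}, free = {ℓ,X1,X2,X3}
RREF:
  r0: [   1    1    0    0    1   -2    0]
  r1: [   0    0    1    0    0   -1   -2]
  r2: [   0    0    0    1   -2    2   -2]
Fix exponent of ℓ at 1, X1 at 0, X2 at 0, X3 at 0; solve each RREF row for its pivot's exponent:
  r0: exp(D) + (1)·1 = 0 ⇒ exp(D) = -1
  r1: exp(i) + (0)·1 = 0 ⇒ exp(i) = 0
  r2: exp(ΔT) + (0)·1 = 0 ⇒ exp(ΔT) = 0
Π_1 = D^-1 · ℓ

["-1", "1", "0", "0", "0", "0", "0"]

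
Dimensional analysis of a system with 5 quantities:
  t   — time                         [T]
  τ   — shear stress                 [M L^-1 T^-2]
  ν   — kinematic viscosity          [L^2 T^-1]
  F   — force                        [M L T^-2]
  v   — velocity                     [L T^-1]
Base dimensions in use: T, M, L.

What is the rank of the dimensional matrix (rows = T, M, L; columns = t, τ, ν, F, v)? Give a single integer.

3

Dimensional matrix (T×M×L by t×τ×ν×F×v):
  T: [ 1 -2 -1 -2 -1]
  M: [ 0  1  0  1  0]
  L: [ 0 -1  2  1  1]
Row reduction gives pivot columns t,τ,ν; rank = 3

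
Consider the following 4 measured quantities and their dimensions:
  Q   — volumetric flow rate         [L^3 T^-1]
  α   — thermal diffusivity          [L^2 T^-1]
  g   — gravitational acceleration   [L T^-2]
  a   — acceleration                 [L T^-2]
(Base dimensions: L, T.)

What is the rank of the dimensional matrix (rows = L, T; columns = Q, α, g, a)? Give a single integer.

Dimensional matrix (L×T by Q×α×g×a):
  L: [ 3  2  1  1]
  T: [-1 -1 -2 -2]
Echelon form has 2 nonzero rows (pivots: Q,α)

2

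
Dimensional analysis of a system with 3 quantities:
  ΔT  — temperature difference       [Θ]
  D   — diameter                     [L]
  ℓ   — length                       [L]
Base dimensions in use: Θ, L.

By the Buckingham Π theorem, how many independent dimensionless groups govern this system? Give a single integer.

1

Write exponents as rows Θ,L / cols ΔT,D,ℓ:
  Θ: [ 1  0  0]
  L: [ 0  1  1]
RREF → pivots at {ΔT,D} ⇒ r = 2
Π count = n − r = 3 − 2 = 1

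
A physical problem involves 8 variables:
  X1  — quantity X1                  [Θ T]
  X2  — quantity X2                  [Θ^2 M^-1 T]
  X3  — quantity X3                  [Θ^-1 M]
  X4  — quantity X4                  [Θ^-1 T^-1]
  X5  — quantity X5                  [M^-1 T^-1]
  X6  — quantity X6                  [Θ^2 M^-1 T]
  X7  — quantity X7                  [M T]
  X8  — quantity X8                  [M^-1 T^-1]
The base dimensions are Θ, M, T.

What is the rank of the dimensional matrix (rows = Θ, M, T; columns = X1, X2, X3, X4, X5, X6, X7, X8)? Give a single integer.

Write exponents as rows Θ,M,T / cols X1,X2,X3,X4,X5,X6,X7,X8:
  Θ: [ 1  2 -1 -1  0  2  0  0]
  M: [ 0 -1  1  0 -1 -1  1 -1]
  T: [ 1  1  0 -1 -1  1  1 -1]
Echelon form has 2 nonzero rows (pivots: X1,X2)

2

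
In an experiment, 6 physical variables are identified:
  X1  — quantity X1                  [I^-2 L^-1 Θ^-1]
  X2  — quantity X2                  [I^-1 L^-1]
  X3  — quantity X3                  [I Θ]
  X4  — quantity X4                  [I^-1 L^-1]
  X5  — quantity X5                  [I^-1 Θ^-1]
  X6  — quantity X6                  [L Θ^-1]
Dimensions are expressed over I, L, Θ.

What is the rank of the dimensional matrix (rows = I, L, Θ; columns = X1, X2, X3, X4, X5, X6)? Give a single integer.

Write exponents as rows I,L,Θ / cols X1,X2,X3,X4,X5,X6:
  I: [-2 -1  1 -1 -1  0]
  L: [-1 -1  0 -1  0  1]
  Θ: [-1  0  1  0 -1 -1]
Echelon form has 2 nonzero rows (pivots: X1,X2)

2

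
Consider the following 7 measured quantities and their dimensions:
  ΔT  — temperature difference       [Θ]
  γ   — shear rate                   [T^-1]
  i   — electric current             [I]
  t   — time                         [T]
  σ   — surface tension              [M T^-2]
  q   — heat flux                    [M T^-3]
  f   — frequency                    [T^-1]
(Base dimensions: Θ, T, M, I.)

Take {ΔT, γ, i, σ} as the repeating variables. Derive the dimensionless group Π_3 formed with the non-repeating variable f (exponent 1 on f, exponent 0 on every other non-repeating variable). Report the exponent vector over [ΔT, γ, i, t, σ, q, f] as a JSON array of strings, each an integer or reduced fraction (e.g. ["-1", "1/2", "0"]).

Dimensional matrix (Θ×T×M×I by ΔT×γ×i×t×σ×q×f):
  Θ: [ 1  0  0  0  0  0  0]
  T: [ 0 -1  0  1 -2 -3 -1]
  M: [ 0  0  0  0  1  1  0]
  I: [ 0  0  1  0  0  0  0]
RREF → pivots at {ΔT,γ,i,σ} ⇒ r = 4
Pivot set = {ΔT,γ,i,σ}, free = {t,q,f}
RREF:
  r0: [   1    0    0    0    0    0    0]
  r1: [   0    1    0   -1    0    1    1]
  r2: [   0    0    1    0    0    0    0]
  r3: [   0    0    0    0    1    1    0]
Fix exponent of f at 1, t at 0, q at 0; solve each RREF row for its pivot's exponent:
  r0: exp(ΔT) + (0)·1 = 0 ⇒ exp(ΔT) = 0
  r1: exp(γ) + (1)·1 = 0 ⇒ exp(γ) = -1
  r2: exp(i) + (0)·1 = 0 ⇒ exp(i) = 0
  r3: exp(σ) + (0)·1 = 0 ⇒ exp(σ) = 0
Π_3 = γ^-1 · f

["0", "-1", "0", "0", "0", "0", "1"]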